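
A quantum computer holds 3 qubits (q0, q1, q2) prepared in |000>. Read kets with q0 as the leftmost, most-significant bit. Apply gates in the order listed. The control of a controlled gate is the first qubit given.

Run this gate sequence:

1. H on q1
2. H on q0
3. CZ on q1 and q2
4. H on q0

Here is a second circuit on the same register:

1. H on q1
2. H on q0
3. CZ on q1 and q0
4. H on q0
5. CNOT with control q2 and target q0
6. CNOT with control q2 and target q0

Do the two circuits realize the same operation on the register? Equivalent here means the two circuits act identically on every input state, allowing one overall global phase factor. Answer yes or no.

No — the two circuits implement different unitaries, even allowing a global phase.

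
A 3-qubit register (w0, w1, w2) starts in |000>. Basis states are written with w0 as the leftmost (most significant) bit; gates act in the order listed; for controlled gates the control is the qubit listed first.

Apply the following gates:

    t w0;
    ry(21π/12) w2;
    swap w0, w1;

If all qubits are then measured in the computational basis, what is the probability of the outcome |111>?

A full measurement returns |111> with probability 0.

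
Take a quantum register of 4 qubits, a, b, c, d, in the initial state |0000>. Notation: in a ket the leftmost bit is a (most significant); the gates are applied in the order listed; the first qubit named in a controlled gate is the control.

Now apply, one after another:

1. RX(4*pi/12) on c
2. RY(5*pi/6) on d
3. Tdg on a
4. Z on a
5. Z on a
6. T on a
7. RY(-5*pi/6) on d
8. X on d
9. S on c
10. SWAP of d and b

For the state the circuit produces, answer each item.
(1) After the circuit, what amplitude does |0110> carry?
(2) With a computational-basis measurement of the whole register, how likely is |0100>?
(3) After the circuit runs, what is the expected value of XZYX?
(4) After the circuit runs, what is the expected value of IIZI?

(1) |0110> carries amplitude 1/2 in the final state.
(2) The probability of measuring |0100> is 3/4.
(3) In the final state, XZYX has expectation 0.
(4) The observable IIZI averages to 1/2.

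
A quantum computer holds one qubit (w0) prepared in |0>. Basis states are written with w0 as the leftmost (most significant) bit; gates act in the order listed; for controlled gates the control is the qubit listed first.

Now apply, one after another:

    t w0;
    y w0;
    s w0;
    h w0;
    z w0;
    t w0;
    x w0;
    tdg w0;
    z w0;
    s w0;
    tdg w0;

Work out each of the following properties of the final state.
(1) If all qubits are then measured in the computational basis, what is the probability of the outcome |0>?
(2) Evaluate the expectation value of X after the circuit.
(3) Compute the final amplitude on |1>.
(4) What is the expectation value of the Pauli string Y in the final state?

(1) Outcome |0> occurs with probability 1/2.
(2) The observable X averages to -sqrt(2)/2.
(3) |1> carries amplitude sqrt(2)/2 in the final state.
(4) In the final state, Y has expectation sqrt(2)/2.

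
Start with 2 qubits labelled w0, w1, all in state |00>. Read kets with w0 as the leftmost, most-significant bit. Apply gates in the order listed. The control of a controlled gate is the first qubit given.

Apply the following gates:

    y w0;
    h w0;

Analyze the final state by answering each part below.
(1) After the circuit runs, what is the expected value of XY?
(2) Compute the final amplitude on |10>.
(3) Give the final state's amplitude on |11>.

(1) The observable XY averages to 0.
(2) The final state's coefficient on |10> equals -sqrt(2)*I/2.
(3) The amplitude on |11> is 0.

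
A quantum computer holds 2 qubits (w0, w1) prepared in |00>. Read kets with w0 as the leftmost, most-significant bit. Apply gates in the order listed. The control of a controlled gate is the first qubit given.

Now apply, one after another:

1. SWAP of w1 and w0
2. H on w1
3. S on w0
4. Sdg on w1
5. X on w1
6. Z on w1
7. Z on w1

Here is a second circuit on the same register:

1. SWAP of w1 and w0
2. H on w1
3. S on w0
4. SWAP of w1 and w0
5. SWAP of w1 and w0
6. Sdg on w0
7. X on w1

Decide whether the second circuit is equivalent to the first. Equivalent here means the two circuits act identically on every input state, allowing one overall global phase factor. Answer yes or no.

No — the two circuits implement different unitaries, even allowing a global phase.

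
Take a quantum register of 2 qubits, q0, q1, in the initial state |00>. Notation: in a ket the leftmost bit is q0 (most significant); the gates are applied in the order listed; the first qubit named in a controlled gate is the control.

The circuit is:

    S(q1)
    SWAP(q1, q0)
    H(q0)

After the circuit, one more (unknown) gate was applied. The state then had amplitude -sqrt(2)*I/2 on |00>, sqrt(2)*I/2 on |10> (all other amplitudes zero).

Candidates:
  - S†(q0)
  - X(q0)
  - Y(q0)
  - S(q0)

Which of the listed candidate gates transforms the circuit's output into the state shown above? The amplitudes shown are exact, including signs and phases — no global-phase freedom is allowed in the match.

It was Y(q0) that produced the state shown.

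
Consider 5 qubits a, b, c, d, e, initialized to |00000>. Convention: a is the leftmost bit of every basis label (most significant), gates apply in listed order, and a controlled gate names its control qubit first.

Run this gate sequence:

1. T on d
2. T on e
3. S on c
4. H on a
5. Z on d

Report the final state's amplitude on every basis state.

The final amplitudes are sqrt(2)/2 on |00000>, sqrt(2)/2 on |10000>, and 0 on every other basis state.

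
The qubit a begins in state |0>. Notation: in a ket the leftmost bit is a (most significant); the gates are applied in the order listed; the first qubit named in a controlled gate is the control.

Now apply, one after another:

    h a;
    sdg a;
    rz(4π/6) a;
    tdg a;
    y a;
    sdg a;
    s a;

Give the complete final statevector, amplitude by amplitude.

The final amplitudes are -sqrt(2)*exp(I*pi/12)/2 on |0>, sqrt(2)*exp(I*pi/6)/2 on |1>.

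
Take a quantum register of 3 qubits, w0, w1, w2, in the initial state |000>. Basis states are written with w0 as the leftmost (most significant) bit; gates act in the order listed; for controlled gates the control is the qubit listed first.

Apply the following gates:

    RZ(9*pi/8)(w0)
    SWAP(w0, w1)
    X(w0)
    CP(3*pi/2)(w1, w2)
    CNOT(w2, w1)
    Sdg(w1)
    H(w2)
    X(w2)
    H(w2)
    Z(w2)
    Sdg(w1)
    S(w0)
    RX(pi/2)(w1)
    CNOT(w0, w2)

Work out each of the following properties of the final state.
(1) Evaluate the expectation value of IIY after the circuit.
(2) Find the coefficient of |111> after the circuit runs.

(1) The expectation value of IIY is 0. Key observation: gates 7-10 undo each other exactly, leaving only the rest of the circuit to track.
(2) The amplitude on |111> is -sqrt(2)*exp(7*I*pi/16)/2.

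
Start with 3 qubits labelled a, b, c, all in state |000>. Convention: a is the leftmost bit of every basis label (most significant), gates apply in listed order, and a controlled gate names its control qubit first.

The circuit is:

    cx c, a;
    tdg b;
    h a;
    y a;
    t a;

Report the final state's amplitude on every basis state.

The final amplitudes are -sqrt(2)*I/2 on |000>, sqrt(2)*exp(3*I*pi/4)/2 on |100>, and 0 on every other basis state.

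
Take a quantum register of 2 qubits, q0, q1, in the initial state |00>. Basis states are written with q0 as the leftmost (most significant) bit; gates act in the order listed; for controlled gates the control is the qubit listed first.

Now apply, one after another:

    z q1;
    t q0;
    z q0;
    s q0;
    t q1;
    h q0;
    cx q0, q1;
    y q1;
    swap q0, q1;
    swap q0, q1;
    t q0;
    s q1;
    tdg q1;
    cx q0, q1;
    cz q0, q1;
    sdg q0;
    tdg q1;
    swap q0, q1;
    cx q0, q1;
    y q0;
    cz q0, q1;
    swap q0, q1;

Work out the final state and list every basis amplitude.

The resulting statevector has amplitude -sqrt(2)*I/2 on |00>, 0 on |01>, sqrt(2)/2 on |10>, 0 on |11>. Key observation: gates 9-10 undo each other exactly, leaving only the rest of the circuit to track.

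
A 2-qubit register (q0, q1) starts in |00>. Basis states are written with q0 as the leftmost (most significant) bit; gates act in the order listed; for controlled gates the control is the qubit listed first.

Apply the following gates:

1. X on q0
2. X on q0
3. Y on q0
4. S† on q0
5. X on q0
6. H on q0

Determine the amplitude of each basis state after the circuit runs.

After the circuit, the state carries amplitude sqrt(2)/2 on |00>, 0 on |01>, sqrt(2)/2 on |10>, 0 on |11>. Key observation: the block from step 1 through step 2 cancels to the identity and can be dropped.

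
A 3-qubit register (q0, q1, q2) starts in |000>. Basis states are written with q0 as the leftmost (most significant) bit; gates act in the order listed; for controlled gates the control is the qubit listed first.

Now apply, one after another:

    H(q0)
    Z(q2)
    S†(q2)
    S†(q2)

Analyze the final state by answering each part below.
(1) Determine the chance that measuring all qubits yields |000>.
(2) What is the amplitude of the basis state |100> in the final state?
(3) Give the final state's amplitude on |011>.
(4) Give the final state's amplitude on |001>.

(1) The probability of measuring |000> is 1/2.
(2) The amplitude on |100> is sqrt(2)/2.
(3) The amplitude on |011> is 0.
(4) |001> carries amplitude 0 in the final state.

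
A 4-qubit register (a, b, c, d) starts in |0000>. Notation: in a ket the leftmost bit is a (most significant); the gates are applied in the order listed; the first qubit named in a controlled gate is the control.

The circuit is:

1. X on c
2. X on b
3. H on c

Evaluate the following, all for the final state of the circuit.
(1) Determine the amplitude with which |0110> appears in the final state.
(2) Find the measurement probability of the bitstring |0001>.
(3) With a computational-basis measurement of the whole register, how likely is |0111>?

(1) |0110> carries amplitude -sqrt(2)/2 in the final state.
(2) A full measurement returns |0001> with probability 0.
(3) A full measurement returns |0111> with probability 0.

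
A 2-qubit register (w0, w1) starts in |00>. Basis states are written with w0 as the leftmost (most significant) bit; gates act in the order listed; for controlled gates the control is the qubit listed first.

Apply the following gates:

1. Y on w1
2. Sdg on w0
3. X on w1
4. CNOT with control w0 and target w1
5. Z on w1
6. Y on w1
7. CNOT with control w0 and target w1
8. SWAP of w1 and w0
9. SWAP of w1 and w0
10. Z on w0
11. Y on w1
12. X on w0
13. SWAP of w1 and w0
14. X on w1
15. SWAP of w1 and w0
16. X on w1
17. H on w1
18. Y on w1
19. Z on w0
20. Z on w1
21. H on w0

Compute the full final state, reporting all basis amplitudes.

The resulting statevector has amplitude -1/2 on |00>, 1/2 on |01>, -1/2 on |10>, 1/2 on |11>.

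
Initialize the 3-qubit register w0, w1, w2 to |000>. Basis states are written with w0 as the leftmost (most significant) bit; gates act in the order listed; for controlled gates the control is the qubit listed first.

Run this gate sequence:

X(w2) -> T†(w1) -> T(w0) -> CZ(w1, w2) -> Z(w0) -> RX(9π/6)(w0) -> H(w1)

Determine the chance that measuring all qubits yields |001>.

Outcome |001> occurs with probability 1/4.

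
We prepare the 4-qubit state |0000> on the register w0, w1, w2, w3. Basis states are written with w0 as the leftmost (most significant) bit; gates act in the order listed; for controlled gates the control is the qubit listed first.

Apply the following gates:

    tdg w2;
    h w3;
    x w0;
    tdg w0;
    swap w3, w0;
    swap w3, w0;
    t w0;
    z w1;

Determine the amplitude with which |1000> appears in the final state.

|1000> carries amplitude sqrt(2)/2 in the final state.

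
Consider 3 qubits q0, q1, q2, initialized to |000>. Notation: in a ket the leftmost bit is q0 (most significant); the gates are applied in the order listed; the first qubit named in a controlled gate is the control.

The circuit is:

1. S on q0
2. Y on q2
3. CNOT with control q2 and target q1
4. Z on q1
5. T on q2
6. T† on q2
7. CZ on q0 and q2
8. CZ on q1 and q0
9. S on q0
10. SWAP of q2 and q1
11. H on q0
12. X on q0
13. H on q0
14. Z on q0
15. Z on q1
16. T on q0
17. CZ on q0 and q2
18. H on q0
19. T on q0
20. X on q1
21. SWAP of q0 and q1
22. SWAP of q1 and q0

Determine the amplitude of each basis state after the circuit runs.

After the circuit, the state carries amplitude sqrt(2)*I/2 on |001>, sqrt(2)*exp(3*I*pi/4)/2 on |101>, and 0 on every other basis state. Key observation: steps 11-14 multiply out to the identity, so the circuit reduces to the remaining gates.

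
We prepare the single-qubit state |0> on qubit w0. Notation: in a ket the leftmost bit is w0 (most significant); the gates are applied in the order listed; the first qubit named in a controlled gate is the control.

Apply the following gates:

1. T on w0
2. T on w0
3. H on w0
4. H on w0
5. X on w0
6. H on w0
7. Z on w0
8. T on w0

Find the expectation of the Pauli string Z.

The expectation value of Z is 0.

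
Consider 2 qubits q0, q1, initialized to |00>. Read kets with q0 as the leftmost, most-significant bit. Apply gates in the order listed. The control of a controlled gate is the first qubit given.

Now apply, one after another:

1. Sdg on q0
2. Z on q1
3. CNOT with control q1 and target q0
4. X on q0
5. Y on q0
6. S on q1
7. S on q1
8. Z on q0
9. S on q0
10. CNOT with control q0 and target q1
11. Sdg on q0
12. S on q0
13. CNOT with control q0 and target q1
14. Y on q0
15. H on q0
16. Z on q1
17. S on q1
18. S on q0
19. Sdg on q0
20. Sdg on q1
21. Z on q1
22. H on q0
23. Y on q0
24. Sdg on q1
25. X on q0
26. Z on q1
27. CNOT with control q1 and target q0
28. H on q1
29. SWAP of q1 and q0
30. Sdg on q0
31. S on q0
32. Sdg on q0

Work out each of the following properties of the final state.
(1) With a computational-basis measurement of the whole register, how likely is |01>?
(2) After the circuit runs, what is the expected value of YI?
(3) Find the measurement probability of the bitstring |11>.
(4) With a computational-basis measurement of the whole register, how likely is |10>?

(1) The probability of measuring |01> is 1/2. Key observation: the block from step 15 through step 22 cancels to the identity and can be dropped.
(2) The expectation value of YI is -1.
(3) A full measurement returns |11> with probability 1/2.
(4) Outcome |10> occurs with probability 0.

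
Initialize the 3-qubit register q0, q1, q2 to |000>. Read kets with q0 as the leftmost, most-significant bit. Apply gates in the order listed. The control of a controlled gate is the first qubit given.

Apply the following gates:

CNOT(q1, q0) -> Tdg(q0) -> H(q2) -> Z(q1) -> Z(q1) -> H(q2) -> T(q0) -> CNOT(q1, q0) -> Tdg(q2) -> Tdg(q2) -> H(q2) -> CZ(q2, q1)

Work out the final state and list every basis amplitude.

After the circuit, the state carries amplitude sqrt(2)/2 on |000>, sqrt(2)/2 on |001>, and 0 on every other basis state. Key observation: steps 1-8 multiply out to the identity, so the circuit reduces to the remaining gates.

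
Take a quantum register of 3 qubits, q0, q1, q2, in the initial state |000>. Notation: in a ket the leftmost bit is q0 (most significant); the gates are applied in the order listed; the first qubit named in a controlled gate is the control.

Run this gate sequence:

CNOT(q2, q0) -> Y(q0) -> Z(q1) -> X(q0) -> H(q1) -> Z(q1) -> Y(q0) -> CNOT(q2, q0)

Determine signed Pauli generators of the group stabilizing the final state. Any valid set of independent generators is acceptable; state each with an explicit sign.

The stabilizer group can be generated by -IXI, -ZII, +IIZ, among other valid generating sets.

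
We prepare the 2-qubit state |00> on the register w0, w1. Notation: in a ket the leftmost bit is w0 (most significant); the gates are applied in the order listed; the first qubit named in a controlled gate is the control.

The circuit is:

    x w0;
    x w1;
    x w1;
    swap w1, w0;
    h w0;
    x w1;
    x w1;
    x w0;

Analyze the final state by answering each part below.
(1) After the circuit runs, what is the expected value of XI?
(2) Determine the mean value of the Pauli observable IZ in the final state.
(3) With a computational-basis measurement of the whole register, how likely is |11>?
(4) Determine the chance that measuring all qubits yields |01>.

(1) The observable XI averages to 1.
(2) The expectation value of IZ is -1.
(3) Outcome |11> occurs with probability 1/2.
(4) Outcome |01> occurs with probability 1/2.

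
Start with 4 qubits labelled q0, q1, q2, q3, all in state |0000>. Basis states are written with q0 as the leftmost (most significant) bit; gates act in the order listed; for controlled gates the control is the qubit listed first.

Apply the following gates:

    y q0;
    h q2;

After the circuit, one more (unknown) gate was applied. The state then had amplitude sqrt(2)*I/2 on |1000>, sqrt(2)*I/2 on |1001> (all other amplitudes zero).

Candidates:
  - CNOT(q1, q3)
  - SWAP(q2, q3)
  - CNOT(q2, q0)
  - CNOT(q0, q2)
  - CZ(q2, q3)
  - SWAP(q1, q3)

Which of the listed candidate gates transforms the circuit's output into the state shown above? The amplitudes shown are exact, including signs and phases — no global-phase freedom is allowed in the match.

It was SWAP(q2, q3) that produced the state shown.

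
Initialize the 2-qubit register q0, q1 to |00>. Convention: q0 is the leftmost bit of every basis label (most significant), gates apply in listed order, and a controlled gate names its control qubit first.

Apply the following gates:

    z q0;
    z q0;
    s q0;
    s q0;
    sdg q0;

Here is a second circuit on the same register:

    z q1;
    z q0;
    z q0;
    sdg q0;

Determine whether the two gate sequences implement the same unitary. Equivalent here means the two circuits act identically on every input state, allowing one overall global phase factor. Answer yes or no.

No — the two circuits implement different unitaries, even allowing a global phase.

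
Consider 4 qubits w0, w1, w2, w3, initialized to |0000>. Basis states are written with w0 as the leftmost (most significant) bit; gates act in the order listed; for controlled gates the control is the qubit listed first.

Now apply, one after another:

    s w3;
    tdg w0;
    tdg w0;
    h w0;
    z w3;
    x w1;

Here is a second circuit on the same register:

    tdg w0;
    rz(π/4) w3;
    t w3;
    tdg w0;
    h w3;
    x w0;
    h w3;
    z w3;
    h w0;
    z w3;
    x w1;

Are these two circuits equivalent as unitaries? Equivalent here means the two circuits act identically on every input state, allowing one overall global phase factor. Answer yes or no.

No, they are not equivalent — no single phase factor reconciles the two unitaries.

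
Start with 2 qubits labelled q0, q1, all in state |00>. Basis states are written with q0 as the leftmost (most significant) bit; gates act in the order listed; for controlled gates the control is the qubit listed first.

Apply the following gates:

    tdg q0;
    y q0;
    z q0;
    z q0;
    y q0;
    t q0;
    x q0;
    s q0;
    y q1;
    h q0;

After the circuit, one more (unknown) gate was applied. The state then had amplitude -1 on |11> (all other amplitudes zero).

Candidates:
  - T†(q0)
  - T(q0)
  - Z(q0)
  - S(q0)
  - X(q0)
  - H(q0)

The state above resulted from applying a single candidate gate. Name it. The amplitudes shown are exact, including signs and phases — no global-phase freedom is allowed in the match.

It was H(q0) that produced the state shown.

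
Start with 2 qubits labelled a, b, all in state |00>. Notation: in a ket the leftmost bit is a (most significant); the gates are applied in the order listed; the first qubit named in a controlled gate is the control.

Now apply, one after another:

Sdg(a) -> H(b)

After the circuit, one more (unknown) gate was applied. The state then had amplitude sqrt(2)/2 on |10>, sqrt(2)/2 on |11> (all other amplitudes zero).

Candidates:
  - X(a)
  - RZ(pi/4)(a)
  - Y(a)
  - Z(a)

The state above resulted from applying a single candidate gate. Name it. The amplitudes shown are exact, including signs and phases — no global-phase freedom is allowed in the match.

The unique candidate consistent with the amplitudes is X(a).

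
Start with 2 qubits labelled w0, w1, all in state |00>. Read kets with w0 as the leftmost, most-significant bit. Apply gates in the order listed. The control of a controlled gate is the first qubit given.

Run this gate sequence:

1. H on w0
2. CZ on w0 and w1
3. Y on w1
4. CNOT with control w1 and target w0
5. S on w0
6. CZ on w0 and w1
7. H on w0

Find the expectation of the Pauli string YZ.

In the final state, YZ has expectation -1.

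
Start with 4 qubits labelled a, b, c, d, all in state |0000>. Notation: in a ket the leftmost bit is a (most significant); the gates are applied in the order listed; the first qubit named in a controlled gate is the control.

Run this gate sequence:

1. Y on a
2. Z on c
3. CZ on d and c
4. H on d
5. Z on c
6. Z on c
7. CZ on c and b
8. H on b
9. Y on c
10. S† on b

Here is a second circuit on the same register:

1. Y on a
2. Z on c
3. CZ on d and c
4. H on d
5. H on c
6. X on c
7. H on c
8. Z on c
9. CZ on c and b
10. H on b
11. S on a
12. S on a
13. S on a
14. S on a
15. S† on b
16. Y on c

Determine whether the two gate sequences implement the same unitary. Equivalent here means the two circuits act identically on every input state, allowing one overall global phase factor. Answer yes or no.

Yes, they are equivalent — the unitaries differ by at most a global phase.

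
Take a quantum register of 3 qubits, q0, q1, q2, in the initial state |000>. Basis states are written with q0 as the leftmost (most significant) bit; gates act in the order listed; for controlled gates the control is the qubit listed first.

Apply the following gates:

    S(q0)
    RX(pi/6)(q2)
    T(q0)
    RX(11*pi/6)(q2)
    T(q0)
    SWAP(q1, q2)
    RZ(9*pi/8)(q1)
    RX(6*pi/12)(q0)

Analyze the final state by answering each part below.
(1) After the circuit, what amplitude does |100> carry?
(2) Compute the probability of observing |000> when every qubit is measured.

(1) |100> carries amplitude -sqrt(2)*exp(15*I*pi/16)/2 in the final state.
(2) Outcome |000> occurs with probability 1/2.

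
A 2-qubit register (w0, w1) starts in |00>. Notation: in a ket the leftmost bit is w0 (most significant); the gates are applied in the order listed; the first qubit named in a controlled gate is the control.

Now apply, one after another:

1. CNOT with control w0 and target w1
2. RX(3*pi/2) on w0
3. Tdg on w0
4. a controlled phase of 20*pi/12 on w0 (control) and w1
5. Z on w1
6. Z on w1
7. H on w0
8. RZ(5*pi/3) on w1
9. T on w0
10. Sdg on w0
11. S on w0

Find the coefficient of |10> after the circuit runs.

The amplitude on |10> is -exp(2*I*pi/3)/2 + exp(5*I*pi/12)/2.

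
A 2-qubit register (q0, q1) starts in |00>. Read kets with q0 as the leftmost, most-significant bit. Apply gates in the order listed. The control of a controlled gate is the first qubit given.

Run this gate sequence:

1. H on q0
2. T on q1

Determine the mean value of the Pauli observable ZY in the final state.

The observable ZY averages to 0.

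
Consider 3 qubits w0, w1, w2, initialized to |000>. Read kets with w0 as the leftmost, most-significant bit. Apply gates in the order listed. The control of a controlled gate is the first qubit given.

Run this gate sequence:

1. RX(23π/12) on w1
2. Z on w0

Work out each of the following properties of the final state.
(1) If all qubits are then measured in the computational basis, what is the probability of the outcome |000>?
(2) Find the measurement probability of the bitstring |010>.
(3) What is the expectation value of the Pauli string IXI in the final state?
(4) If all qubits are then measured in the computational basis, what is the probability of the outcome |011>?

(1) Outcome |000> occurs with probability sqrt(2)/8 + sqrt(6)/8 + 1/2.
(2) A full measurement returns |010> with probability -sqrt(6)/8 - sqrt(2)/8 + 1/2.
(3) In the final state, IXI has expectation 0.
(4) Outcome |011> occurs with probability 0.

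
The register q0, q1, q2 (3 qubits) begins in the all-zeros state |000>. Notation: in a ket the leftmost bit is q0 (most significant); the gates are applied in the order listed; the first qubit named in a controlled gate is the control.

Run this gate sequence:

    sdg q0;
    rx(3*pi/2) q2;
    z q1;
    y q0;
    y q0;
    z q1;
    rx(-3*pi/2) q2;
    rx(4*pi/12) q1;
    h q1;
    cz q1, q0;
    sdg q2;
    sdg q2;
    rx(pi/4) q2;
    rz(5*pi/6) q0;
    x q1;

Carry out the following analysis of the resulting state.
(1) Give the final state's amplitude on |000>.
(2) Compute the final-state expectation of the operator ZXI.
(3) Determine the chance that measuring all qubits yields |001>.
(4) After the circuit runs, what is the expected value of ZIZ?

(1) |000> carries amplitude sqrt(sqrt(2) + 2)*(sqrt(2) - sqrt(6)*I)*exp(I*pi/12)/8 in the final state. Key observation: gates 2-7 undo each other exactly, leaving only the rest of the circuit to track.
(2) The expectation value of ZXI is 1/2.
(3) The probability of measuring |001> is 1/4 - sqrt(2)/8.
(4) The expectation value of ZIZ is sqrt(2)/2.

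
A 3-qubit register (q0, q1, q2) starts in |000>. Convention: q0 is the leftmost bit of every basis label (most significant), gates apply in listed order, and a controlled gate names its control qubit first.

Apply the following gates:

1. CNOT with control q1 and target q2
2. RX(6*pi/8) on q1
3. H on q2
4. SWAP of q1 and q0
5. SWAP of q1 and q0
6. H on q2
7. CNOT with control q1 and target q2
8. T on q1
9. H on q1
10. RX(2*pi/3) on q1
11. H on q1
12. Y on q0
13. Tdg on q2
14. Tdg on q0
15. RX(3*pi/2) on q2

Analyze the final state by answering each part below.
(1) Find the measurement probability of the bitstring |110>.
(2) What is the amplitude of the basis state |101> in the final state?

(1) The probability of measuring |110> is sqrt(2)/8 + 1/4.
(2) |101> carries amplitude sqrt(2 - sqrt(2))*(-sqrt(6) - sqrt(2)*I)*exp(I*pi/4)/8 in the final state.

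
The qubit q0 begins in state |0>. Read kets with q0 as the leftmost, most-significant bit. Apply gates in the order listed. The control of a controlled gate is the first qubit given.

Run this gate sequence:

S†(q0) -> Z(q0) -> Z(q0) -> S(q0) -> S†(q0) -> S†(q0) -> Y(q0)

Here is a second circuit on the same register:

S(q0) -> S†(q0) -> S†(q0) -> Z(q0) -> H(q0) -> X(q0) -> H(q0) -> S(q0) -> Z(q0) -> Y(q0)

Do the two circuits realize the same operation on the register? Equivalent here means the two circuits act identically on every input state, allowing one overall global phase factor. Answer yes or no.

Yes, they are equivalent — the unitaries differ by at most a global phase.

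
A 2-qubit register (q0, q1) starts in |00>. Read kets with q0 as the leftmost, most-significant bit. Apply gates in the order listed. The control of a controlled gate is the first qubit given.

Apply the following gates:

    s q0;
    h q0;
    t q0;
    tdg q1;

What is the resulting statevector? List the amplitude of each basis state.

The resulting statevector has amplitude sqrt(2)/2 on |00>, 0 on |01>, sqrt(2)*exp(I*pi/4)/2 on |10>, 0 on |11>.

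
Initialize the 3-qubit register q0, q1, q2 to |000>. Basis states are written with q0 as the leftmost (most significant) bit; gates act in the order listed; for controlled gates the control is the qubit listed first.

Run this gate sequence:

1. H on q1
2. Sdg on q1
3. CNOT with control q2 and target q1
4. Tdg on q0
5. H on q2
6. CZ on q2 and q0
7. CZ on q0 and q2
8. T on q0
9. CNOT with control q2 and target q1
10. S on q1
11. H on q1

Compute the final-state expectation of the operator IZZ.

The expectation value of IZZ is 1.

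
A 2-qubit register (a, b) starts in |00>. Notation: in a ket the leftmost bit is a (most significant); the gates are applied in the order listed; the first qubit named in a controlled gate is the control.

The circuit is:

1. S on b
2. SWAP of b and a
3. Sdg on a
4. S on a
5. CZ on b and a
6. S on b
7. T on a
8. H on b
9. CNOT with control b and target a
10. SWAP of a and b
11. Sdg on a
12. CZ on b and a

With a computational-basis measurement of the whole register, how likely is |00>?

A full measurement returns |00> with probability 1/2.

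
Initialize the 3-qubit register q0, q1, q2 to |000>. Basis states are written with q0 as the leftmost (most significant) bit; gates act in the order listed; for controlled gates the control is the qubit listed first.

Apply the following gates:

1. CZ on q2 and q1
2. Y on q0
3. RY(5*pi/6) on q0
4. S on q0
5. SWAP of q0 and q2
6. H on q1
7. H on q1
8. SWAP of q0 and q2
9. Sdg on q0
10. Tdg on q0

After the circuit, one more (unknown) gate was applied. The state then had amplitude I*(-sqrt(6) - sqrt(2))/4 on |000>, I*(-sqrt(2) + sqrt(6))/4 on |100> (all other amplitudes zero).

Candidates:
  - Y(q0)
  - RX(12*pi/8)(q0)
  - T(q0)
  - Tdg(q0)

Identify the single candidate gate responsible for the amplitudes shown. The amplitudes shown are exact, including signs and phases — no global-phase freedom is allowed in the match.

The applied gate was T(q0). Key observation: gates 4-9 undo each other exactly, leaving only the rest of the circuit to track.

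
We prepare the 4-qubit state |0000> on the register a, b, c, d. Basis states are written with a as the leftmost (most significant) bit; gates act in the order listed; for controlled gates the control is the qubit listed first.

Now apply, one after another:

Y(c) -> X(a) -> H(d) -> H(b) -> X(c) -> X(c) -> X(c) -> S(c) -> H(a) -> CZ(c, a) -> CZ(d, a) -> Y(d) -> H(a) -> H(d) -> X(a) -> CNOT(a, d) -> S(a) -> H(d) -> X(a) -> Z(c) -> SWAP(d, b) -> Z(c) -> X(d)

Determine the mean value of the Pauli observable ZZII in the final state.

In the final state, ZZII has expectation 1.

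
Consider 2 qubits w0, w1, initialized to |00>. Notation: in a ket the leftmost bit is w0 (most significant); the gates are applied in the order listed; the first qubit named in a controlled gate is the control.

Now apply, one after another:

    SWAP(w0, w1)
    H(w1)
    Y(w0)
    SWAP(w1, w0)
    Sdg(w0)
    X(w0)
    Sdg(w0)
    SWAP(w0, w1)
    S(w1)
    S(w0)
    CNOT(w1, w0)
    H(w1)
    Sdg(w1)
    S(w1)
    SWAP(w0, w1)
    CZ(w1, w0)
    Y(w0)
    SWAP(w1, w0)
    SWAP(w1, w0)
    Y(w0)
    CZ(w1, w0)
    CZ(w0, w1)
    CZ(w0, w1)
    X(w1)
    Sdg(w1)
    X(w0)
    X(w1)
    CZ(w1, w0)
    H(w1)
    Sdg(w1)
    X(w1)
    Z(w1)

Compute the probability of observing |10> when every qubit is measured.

A full measurement returns |10> with probability 1/2. Key observation: the block from step 16 through step 21 cancels to the identity and can be dropped.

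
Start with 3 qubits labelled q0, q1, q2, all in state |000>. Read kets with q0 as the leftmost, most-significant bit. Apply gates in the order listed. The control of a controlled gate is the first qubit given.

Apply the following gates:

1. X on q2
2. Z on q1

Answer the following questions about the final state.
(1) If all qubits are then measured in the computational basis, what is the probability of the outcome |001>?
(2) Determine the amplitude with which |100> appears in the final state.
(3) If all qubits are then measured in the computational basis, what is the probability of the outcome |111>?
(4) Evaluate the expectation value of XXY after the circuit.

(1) Outcome |001> occurs with probability 1.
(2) |100> carries amplitude 0 in the final state.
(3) A full measurement returns |111> with probability 0.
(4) The expectation value of XXY is 0.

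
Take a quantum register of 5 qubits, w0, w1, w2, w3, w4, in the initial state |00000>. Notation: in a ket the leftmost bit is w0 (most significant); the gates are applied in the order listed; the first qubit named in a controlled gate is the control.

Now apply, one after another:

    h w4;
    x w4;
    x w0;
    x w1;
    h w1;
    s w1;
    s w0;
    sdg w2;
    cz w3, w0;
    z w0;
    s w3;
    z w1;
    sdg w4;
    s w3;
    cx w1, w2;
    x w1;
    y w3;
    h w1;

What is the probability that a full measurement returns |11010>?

A full measurement returns |11010> with probability 1/8.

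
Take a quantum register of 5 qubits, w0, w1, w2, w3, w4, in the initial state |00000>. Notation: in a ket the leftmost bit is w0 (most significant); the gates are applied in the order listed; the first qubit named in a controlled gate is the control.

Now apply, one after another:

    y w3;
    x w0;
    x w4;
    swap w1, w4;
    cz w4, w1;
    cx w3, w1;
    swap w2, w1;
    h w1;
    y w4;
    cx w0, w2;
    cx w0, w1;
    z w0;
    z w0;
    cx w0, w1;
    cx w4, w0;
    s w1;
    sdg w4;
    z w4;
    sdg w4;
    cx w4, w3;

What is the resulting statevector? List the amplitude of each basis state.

The final amplitudes are -sqrt(2)/2 on |00101>, -sqrt(2)*I/2 on |01101>, and 0 on every other basis state. Key observation: the block from step 11 through step 14 cancels to the identity and can be dropped.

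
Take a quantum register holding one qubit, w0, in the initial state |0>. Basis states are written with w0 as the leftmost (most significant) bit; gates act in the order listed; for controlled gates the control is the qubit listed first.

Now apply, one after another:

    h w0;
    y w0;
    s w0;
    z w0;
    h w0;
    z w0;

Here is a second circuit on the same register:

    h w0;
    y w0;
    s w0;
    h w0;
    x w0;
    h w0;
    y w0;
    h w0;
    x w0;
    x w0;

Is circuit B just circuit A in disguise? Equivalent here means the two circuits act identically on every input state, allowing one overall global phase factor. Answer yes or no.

No — the two circuits implement different unitaries, even allowing a global phase.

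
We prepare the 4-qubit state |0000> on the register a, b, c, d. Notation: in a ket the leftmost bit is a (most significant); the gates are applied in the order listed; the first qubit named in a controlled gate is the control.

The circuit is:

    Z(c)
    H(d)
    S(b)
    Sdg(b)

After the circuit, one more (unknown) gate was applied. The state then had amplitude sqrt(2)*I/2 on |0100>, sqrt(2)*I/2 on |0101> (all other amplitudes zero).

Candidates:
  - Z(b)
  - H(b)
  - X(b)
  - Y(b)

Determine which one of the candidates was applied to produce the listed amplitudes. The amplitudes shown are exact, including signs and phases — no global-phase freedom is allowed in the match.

It was Y(b) that produced the state shown. Key observation: steps 3-4 multiply out to the identity, so the circuit reduces to the remaining gates.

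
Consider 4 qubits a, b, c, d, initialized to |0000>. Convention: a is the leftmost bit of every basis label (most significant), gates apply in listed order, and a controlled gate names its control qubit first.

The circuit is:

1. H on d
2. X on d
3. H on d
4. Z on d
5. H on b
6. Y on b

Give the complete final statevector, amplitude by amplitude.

After the circuit, the state carries amplitude -sqrt(2)*I/2 on |0000>, sqrt(2)*I/2 on |0100>, and 0 on every other basis state. Key observation: the block from step 1 through step 4 cancels to the identity and can be dropped.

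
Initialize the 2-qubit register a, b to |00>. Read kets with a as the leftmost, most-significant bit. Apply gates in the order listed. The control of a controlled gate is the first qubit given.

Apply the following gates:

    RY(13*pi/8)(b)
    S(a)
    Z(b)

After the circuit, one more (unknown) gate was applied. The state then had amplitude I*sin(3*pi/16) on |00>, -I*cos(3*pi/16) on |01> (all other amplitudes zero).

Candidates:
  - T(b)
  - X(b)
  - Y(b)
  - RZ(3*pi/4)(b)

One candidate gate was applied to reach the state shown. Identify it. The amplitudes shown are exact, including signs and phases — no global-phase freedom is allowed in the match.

It was Y(b) that produced the state shown.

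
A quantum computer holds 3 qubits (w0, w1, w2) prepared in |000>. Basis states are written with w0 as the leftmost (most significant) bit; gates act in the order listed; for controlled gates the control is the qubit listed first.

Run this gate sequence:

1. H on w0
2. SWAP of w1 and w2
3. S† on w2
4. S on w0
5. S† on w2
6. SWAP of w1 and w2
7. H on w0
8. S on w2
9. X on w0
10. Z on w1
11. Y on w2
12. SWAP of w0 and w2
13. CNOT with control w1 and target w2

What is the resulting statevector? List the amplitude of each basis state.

After the circuit, the state carries amplitude 1/2 + I/2 on |100>, -1/2 + I/2 on |101>, and 0 on every other basis state.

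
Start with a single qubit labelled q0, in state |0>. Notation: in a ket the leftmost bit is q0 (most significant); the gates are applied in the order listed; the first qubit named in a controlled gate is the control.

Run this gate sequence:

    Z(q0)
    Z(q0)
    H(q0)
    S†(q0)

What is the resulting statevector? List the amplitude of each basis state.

After the circuit, the state carries amplitude sqrt(2)/2 on |0>, -sqrt(2)*I/2 on |1>.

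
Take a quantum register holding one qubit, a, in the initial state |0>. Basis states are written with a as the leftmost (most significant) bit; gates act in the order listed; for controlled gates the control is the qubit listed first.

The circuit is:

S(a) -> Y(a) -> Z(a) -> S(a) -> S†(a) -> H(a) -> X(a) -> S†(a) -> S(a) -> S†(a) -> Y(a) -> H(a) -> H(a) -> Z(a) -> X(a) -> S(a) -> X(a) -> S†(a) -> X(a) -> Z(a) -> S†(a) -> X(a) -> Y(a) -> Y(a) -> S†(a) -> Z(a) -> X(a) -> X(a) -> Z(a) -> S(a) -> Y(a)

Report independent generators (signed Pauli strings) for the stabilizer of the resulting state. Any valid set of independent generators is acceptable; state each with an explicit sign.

One valid set of independent stabilizer generators is -X (any independent generating set of the same group is equally correct). Key observation: the block from step 24 through step 31 cancels to the identity and can be dropped.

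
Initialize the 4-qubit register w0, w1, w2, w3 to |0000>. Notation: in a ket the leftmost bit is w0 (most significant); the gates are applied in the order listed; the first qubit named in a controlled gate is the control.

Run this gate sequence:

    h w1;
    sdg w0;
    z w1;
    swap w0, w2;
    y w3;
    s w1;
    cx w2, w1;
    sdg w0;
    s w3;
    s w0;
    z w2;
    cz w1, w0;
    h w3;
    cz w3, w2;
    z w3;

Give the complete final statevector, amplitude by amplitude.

The resulting statevector has amplitude -1/2 on |0000>, -1/2 on |0001>, I/2 on |0100>, I/2 on |0101>, and 0 on every other basis state.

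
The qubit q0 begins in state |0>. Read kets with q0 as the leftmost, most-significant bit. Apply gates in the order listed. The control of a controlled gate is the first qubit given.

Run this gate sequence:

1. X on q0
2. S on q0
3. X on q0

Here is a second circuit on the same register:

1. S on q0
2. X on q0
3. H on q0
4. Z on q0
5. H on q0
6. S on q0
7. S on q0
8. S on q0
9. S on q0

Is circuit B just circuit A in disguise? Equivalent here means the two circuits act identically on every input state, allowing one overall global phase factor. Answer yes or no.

No: there is an input state on which the two circuits produce genuinely different outputs (not merely differing by a phase).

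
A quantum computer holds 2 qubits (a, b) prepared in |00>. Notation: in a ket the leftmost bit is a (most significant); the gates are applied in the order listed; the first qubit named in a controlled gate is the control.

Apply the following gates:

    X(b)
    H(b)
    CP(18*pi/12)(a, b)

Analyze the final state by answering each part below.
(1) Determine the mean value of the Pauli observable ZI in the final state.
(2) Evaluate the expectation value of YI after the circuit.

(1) The observable ZI averages to 1.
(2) In the final state, YI has expectation 0.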